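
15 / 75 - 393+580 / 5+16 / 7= -9608 / 35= -274.51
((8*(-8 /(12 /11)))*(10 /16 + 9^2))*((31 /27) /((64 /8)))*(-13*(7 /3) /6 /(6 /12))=20263243 /2916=6948.99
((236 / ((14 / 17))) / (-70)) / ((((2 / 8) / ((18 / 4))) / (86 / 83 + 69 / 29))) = -148421934 / 589715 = -251.68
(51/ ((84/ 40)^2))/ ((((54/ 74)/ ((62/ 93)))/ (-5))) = -629000/ 11907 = -52.83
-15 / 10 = -3 / 2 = -1.50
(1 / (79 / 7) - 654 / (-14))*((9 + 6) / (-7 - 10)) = -388230 / 9401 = -41.30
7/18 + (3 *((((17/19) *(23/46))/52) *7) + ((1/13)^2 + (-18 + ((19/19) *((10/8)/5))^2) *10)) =-10334255/57798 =-178.80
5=5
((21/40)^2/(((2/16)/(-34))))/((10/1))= -7497/1000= -7.50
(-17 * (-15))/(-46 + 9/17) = -4335/773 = -5.61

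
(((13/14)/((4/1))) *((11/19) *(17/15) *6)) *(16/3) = 9724/1995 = 4.87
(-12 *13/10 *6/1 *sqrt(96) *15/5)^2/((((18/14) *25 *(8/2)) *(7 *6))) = 876096/625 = 1401.75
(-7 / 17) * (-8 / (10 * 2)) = 14 / 85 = 0.16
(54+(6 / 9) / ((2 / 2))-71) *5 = -245 / 3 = -81.67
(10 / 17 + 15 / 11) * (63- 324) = -95265 / 187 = -509.44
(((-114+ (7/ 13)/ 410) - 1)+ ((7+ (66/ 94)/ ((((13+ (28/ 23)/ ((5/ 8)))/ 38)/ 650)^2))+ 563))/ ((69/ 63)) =3312154461133308511/ 1891743049170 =1750847.96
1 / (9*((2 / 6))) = 0.33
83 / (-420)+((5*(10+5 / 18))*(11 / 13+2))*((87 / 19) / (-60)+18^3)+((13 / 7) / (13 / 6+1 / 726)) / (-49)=20474232397231117 / 24003153720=852980.93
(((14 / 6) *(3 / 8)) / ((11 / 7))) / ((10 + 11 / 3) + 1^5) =147 / 3872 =0.04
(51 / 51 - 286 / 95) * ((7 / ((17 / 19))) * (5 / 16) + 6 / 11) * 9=-15379893 / 284240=-54.11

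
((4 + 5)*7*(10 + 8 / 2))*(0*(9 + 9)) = 0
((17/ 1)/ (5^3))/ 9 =17/ 1125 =0.02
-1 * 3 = -3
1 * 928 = 928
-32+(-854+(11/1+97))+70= -708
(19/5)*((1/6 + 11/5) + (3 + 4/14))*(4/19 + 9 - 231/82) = 1689101/12300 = 137.33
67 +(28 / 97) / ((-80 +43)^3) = 329193819 / 4913341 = 67.00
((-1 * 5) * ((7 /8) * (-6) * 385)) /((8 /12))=121275 /8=15159.38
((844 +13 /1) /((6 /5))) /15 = 857 /18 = 47.61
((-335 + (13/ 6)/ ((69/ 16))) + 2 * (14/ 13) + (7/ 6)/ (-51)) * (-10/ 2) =16894195/ 10166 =1661.83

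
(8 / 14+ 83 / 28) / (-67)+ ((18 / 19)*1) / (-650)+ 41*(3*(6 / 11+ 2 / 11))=11392040901 / 127427300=89.40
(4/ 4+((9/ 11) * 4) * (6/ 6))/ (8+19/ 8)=376/ 913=0.41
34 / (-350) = -17 / 175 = -0.10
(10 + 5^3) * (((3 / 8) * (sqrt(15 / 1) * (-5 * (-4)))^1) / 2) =2025 * sqrt(15) / 4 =1960.70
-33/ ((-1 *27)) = 11/ 9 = 1.22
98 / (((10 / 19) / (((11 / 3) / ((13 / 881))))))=9022321 / 195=46268.31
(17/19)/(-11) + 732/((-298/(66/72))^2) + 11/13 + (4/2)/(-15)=3080703287/4825609360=0.64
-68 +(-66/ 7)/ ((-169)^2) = -13595102/ 199927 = -68.00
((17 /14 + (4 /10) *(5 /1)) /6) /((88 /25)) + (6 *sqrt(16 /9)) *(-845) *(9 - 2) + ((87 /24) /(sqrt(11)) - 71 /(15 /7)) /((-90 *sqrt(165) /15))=-116596105 /2464 - 29 *sqrt(15) /7920 + 497 *sqrt(165) /14850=-47319.43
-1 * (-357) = 357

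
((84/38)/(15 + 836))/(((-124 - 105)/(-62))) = 2604/3702701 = 0.00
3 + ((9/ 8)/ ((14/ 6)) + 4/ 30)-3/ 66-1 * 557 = -5113693/ 9240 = -553.43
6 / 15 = 2 / 5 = 0.40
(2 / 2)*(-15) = -15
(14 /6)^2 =49 /9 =5.44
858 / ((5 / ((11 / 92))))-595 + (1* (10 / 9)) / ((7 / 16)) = -8287453 / 14490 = -571.94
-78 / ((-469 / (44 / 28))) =858 / 3283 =0.26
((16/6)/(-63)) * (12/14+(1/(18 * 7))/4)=-433/11907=-0.04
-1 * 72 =-72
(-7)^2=49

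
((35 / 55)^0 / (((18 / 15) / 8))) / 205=4 / 123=0.03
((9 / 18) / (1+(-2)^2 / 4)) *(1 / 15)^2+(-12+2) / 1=-8999 / 900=-10.00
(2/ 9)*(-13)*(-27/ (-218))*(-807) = 31473/ 109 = 288.74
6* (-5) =-30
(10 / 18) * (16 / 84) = 20 / 189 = 0.11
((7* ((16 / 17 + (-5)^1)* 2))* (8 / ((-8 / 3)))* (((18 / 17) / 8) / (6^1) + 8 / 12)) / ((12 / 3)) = 29.35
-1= -1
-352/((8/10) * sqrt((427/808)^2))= -355520/427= -832.60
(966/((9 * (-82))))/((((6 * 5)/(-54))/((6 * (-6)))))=-17388/205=-84.82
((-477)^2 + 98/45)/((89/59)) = 604095277/4005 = 150835.28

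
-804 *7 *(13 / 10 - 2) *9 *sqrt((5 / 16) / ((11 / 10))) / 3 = 29547 *sqrt(22) / 22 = 6299.44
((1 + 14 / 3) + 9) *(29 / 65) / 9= 1276 / 1755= 0.73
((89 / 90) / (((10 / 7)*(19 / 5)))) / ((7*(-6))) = -89 / 20520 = -0.00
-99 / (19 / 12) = -1188 / 19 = -62.53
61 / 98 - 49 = -4741 / 98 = -48.38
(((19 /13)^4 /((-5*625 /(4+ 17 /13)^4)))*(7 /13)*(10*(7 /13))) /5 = -289492183832418 /430807787028125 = -0.67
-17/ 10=-1.70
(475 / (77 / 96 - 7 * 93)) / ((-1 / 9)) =410400 / 62419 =6.57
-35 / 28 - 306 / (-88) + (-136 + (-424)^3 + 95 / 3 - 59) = -76225185.11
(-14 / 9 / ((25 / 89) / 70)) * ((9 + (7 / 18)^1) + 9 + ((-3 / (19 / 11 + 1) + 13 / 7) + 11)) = -23664032 / 2025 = -11685.94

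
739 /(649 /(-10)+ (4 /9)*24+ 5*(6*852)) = 22170 /765173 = 0.03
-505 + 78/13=-499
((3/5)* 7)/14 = 3/10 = 0.30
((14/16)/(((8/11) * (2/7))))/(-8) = -539/1024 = -0.53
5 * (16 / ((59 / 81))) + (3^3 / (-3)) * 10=1170 / 59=19.83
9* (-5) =-45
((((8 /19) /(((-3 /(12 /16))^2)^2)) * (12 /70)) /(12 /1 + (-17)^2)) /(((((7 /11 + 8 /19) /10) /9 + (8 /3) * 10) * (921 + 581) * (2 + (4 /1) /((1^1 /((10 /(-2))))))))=-33 /25409919107104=-0.00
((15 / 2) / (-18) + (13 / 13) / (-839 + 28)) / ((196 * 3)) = -83 / 116784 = -0.00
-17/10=-1.70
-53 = -53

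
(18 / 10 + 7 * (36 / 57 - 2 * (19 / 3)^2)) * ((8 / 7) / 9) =-3798488 / 53865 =-70.52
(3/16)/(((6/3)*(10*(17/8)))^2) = 3/28900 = 0.00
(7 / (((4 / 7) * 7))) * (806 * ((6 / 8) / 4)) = 8463 / 32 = 264.47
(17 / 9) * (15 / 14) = 85 / 42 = 2.02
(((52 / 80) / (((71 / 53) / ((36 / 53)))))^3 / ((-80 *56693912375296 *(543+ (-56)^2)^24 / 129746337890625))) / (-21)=50445376171875 / 39103384468402371881030367473778288975537095529945903076332144217758217693434523983632813990908226502656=0.00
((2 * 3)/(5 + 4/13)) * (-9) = -234/23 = -10.17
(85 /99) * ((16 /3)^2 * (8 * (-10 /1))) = -1740800 /891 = -1953.76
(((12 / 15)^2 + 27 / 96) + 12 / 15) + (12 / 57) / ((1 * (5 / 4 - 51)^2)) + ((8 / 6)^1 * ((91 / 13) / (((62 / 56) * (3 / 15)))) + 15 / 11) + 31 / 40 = 28332337905689 / 615779709600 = 46.01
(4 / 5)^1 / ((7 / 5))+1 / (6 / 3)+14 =211 / 14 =15.07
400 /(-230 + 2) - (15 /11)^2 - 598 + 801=1375166 /6897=199.39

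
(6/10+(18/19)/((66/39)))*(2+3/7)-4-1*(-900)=6574844/7315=898.82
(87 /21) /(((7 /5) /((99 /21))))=4785 /343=13.95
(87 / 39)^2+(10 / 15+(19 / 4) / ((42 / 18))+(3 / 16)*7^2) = 957731 / 56784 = 16.87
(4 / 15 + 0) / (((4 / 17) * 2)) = 0.57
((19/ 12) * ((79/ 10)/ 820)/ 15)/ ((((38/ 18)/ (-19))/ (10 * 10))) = -1501/ 1640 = -0.92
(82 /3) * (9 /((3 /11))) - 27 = 875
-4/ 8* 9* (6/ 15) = -9/ 5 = -1.80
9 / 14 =0.64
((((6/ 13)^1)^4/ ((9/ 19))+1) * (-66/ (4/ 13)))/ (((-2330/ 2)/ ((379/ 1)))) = 76.47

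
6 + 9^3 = 735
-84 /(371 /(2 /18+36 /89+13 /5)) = -0.71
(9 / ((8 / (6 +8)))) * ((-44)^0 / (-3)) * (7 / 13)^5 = -352947 / 1485172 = -0.24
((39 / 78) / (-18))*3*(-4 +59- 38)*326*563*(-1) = 1560073 / 6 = 260012.17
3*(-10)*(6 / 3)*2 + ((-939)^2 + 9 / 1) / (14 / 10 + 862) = 1296870 / 1439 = 901.23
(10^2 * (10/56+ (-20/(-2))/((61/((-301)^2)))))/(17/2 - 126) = -253685850/20069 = -12640.68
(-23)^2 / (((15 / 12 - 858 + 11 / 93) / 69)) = -13578372 / 318667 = -42.61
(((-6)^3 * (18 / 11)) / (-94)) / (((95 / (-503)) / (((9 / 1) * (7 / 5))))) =-250.85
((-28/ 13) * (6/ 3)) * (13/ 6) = -9.33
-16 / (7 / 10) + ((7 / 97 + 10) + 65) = 52.22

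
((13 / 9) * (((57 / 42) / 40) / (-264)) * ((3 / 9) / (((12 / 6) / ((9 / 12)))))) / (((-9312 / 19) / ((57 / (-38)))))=-4693 / 66080931840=-0.00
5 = 5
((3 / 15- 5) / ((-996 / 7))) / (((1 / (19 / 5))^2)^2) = 1824494 / 259375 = 7.03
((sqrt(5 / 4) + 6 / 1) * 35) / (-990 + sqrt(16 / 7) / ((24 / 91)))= -7484400 / 35282417 - 623700 * sqrt(5) / 35282417 - 16380 * sqrt(7) / 35282417 - 1365 * sqrt(35) / 35282417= -0.25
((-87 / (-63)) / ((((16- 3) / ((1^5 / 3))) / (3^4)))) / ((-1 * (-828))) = 29 / 8372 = 0.00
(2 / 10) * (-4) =-4 / 5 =-0.80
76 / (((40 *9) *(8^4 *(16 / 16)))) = 19 / 368640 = 0.00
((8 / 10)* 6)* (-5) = -24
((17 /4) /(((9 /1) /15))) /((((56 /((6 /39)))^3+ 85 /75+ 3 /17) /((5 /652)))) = 0.00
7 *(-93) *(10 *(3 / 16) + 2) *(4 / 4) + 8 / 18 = -181597 / 72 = -2522.18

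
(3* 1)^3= 27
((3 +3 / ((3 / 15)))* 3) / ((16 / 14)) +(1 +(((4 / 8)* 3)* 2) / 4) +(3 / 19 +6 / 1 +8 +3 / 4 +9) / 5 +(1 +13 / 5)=4361 / 76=57.38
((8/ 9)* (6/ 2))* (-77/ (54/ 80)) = -24640/ 81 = -304.20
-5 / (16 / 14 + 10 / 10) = -7 / 3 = -2.33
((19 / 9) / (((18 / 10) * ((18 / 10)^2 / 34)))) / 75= 3230 / 19683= 0.16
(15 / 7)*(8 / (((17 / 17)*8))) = 15 / 7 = 2.14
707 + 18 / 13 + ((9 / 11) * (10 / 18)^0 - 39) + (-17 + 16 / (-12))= 279652 / 429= 651.87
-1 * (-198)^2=-39204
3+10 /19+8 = 219 /19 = 11.53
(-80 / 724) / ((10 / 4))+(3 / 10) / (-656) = -53023 / 1187360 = -0.04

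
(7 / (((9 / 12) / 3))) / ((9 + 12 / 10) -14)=-140 / 19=-7.37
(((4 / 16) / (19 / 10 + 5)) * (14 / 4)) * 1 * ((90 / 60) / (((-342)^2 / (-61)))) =-2135 / 21521376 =-0.00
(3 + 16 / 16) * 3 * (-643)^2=4961388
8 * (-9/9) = -8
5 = 5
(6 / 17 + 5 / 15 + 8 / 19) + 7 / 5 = 12148 / 4845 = 2.51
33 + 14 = 47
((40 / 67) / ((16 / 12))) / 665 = 6 / 8911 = 0.00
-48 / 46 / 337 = -24 / 7751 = -0.00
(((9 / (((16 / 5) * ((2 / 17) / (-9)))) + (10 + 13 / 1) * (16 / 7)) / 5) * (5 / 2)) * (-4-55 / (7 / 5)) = 11034957 / 3136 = 3518.80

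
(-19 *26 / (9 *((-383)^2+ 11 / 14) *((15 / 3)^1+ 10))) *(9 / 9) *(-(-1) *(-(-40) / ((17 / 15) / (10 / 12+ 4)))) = -4011280 / 942628563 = -0.00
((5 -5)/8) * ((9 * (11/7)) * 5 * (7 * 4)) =0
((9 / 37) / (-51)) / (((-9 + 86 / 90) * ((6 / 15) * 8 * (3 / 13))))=2925 / 3643168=0.00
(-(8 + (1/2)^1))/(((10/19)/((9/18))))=-323/40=-8.08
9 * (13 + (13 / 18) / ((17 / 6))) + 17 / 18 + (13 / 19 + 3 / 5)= 3532667 / 29070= 121.52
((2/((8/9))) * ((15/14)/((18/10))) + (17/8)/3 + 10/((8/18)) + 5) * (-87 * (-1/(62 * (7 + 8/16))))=35989/6510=5.53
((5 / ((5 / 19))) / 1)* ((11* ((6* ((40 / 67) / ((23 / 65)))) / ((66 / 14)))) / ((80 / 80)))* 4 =2766400 / 1541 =1795.20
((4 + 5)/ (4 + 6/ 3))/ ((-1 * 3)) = -1/ 2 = -0.50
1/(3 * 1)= 1/3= 0.33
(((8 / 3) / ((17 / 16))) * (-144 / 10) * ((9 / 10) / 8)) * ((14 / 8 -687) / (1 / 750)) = 35523360 / 17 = 2089609.41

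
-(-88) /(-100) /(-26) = 11 /325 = 0.03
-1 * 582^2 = -338724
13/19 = 0.68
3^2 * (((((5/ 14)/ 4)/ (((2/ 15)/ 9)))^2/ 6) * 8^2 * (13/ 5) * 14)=3553875/ 28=126924.11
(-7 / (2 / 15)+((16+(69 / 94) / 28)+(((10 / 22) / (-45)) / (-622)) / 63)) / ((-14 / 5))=19001013365 / 1458659664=13.03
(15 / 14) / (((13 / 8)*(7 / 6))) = 360 / 637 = 0.57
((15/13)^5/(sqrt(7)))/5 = 151875 *sqrt(7)/2599051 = 0.15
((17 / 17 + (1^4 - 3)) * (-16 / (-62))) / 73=-8 / 2263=-0.00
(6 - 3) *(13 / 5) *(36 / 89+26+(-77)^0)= 95121 / 445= 213.76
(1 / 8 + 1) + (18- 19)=1 / 8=0.12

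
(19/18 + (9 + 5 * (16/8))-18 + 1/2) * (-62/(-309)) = 1426/2781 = 0.51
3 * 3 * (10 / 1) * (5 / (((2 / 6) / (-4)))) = -5400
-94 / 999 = -0.09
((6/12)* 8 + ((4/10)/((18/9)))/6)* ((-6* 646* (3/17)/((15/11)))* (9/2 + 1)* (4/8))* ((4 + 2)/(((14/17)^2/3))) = -147661.95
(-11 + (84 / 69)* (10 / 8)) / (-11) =218 / 253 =0.86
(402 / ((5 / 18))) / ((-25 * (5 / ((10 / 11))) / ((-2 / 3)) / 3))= 28944 / 1375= 21.05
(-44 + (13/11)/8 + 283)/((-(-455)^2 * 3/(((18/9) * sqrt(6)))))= -0.00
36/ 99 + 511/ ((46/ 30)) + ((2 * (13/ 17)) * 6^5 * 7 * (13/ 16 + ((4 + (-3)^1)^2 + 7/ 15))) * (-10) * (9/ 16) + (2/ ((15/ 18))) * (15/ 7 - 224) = -321385081757/ 301070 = -1067476.27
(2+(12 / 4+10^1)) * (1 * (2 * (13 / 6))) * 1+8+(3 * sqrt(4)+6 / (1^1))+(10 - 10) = 85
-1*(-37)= 37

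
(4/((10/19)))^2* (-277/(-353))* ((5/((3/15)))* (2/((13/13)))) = 2266.22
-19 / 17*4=-76 / 17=-4.47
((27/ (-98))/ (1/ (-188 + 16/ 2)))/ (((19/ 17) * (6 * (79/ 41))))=282285/ 73549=3.84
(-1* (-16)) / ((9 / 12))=64 / 3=21.33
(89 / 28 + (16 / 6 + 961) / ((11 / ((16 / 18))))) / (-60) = -674017 / 498960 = -1.35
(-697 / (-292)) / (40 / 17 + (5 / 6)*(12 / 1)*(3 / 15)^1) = 11849 / 21608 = 0.55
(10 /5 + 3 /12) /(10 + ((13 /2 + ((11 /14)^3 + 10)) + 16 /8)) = 6174 /79535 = 0.08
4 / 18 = 2 / 9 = 0.22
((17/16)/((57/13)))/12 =221/10944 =0.02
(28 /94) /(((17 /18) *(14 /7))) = 0.16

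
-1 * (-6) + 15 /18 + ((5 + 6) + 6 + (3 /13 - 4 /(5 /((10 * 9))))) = -3739 /78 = -47.94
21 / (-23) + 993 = 22818 / 23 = 992.09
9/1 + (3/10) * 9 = 117/10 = 11.70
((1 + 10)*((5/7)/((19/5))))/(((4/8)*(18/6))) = 550/399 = 1.38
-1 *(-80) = 80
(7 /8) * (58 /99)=203 /396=0.51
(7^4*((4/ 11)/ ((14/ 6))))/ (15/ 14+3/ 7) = 2744/ 11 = 249.45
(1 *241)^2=58081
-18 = -18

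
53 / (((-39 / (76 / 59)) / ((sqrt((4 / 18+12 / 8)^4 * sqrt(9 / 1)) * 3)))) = -967727 * sqrt(3) / 62127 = -26.98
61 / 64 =0.95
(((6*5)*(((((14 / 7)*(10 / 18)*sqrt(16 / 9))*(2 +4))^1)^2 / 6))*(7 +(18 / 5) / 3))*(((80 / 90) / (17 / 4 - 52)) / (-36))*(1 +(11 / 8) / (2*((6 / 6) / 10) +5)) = 34505600 / 16290963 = 2.12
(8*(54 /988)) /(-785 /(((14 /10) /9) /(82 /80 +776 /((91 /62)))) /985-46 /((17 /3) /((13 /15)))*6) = -236305440 /1489535516603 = -0.00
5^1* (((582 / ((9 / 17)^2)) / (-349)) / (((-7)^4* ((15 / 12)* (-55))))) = 0.00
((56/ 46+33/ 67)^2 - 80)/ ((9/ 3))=-183031255/ 7124043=-25.69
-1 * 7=-7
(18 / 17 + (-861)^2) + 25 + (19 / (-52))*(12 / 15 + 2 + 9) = 741342.75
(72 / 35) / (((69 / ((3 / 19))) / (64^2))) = 294912 / 15295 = 19.28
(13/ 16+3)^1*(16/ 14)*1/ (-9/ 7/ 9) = -61/ 2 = -30.50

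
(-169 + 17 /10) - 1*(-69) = -983 /10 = -98.30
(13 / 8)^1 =13 / 8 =1.62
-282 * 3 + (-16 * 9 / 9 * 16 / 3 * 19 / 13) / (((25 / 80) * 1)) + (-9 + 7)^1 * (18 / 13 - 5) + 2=-18538 / 15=-1235.87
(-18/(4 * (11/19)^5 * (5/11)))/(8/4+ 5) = -21.74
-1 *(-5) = 5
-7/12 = -0.58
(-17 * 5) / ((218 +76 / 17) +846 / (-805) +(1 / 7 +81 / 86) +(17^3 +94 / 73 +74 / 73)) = -7302726550 / 441411651949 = -0.02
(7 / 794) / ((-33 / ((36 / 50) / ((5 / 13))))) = -273 / 545875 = -0.00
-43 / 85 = -0.51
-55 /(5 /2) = -22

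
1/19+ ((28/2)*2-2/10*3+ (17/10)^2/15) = 787891/28500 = 27.65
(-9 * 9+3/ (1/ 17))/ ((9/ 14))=-140/ 3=-46.67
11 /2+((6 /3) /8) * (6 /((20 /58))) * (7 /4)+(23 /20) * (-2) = 173 /16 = 10.81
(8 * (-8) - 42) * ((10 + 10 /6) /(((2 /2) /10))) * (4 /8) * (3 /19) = -18550 /19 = -976.32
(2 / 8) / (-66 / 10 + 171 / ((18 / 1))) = 5 / 58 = 0.09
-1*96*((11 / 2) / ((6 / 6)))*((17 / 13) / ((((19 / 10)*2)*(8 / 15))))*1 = -84150 / 247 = -340.69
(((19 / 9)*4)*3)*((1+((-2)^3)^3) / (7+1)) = -1618.17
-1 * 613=-613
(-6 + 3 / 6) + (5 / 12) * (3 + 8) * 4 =77 / 6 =12.83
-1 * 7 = -7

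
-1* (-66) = 66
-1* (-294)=294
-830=-830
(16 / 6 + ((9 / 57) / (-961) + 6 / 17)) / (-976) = -0.00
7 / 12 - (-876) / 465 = 4589 / 1860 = 2.47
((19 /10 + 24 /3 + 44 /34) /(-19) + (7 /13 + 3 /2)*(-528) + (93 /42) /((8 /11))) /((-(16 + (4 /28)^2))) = 17675693343 /263697200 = 67.03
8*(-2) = -16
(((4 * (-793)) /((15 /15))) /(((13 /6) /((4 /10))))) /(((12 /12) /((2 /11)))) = -5856 /55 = -106.47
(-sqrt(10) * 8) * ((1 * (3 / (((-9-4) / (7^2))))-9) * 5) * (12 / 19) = 126720 * sqrt(10) / 247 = 1622.36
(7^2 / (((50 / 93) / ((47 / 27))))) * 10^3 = 1427860 / 9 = 158651.11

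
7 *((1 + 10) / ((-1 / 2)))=-154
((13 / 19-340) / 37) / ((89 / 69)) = -7.11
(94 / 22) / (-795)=-47 / 8745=-0.01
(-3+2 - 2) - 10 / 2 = -8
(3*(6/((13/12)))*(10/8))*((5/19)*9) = 12150/247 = 49.19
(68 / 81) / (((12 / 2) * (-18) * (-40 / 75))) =85 / 5832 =0.01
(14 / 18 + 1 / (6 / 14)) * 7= 196 / 9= 21.78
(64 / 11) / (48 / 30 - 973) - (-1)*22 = 1175074 / 53427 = 21.99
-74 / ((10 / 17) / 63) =-39627 / 5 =-7925.40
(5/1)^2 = 25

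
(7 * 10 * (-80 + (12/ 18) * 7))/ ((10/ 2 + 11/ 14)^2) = -3100720/ 19683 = -157.53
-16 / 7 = -2.29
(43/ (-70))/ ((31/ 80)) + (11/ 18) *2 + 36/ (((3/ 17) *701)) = -98597/ 1369053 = -0.07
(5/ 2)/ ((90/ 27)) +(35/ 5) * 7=199/ 4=49.75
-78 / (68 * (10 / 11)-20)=-429 / 230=-1.87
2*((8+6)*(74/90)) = 1036/45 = 23.02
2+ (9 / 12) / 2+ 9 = 91 / 8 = 11.38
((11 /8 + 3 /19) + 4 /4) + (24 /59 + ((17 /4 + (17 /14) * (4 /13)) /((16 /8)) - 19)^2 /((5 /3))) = 505105230083 /2970560320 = 170.04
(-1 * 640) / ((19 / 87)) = -55680 / 19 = -2930.53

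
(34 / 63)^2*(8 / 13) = 9248 / 51597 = 0.18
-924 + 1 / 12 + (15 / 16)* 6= -22039 / 24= -918.29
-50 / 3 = -16.67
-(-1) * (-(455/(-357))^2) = -4225/2601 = -1.62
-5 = -5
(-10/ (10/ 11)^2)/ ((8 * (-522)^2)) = -121/ 21798720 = -0.00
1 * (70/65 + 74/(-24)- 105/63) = -191/52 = -3.67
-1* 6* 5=-30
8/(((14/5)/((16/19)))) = 320/133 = 2.41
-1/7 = -0.14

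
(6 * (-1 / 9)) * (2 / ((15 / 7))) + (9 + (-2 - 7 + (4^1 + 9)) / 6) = 407 / 45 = 9.04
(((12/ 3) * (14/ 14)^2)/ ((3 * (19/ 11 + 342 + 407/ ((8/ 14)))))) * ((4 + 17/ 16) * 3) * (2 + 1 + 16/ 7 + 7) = 0.24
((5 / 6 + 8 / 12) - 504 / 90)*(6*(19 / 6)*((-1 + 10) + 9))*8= -56088 / 5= -11217.60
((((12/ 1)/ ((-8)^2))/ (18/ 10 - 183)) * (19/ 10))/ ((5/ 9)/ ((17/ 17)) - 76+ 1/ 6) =171/ 6547360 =0.00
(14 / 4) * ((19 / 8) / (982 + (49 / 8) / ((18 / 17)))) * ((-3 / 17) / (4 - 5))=0.00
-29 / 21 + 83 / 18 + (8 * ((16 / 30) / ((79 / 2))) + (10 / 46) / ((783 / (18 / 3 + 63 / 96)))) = 591346109 / 177048480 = 3.34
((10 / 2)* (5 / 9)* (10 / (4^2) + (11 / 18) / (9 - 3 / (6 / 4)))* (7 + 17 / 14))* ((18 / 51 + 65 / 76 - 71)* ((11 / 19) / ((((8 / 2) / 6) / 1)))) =-113749464125 / 115473792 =-985.07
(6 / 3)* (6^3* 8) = 3456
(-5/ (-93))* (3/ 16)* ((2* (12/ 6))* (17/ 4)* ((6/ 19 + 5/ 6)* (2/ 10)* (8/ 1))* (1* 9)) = 6681/ 2356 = 2.84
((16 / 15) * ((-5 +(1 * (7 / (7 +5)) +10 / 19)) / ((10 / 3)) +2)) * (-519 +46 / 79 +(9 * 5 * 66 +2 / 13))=1062567726 / 487825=2178.17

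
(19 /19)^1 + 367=368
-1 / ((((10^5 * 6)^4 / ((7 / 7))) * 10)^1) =-1 / 1296000000000000000000000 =-0.00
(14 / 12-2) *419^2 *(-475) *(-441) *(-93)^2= -265060428723562.50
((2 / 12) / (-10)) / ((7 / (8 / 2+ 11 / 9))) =-47 / 3780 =-0.01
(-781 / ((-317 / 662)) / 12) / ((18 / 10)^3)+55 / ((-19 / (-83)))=6943600895 / 26344602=263.57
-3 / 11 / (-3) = 1 / 11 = 0.09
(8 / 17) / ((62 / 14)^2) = 392 / 16337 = 0.02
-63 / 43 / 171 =-7 / 817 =-0.01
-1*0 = 0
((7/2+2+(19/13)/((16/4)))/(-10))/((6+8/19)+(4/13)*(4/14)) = -8113/90032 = -0.09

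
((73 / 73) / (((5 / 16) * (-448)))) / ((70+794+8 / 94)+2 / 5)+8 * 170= 7736104273 / 5688312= 1360.00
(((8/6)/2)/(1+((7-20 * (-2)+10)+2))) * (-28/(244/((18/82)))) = -7/25010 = -0.00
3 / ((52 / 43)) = 129 / 52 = 2.48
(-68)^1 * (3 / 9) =-68 / 3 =-22.67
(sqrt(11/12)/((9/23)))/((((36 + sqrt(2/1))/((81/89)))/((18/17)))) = -621 *sqrt(66)/1957822 + 11178 *sqrt(33)/978911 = 0.06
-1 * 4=-4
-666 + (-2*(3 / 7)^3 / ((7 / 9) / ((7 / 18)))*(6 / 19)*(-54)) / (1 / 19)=-219690 / 343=-640.50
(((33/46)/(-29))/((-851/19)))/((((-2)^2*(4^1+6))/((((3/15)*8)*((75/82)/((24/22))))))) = 6897/372356752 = 0.00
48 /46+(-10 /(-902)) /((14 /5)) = 152111 /145222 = 1.05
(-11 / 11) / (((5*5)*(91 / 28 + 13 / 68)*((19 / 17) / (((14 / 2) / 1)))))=-4046 / 55575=-0.07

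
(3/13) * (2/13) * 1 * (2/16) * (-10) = -15/338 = -0.04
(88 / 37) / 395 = 88 / 14615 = 0.01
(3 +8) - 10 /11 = 111 /11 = 10.09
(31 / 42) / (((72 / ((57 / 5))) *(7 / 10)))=589 / 3528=0.17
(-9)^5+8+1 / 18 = -1062737 / 18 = -59040.94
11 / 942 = 0.01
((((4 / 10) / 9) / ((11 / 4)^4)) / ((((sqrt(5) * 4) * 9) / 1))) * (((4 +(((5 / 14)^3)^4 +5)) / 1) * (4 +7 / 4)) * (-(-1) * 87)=340333718830698763 * sqrt(5) / 17508984702610262400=0.04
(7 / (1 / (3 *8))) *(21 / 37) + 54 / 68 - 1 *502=-510565 / 1258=-405.85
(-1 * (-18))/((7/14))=36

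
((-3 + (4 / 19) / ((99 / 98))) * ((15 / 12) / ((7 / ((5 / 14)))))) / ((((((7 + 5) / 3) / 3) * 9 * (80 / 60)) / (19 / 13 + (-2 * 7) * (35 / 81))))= 634189525 / 12422906496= 0.05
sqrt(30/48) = sqrt(10)/4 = 0.79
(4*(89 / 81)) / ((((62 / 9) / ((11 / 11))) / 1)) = 178 / 279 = 0.64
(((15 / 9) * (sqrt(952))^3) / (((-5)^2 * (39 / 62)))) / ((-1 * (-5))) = 118048 * sqrt(238) / 2925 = 622.62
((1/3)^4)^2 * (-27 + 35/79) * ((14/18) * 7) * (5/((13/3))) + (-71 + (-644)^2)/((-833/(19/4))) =-159263915049355/67354517412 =-2364.56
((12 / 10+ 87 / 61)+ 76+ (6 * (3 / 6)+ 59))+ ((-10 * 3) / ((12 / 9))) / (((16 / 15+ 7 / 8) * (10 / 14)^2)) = 8379543 / 71065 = 117.91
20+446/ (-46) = 237/ 23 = 10.30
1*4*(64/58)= 128/29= 4.41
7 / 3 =2.33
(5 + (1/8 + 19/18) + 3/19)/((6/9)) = 8671/912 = 9.51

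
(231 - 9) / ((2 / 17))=1887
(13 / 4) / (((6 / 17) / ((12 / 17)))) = 13 / 2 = 6.50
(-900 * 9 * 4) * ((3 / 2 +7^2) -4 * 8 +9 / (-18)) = -583200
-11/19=-0.58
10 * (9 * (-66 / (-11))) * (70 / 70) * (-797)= -430380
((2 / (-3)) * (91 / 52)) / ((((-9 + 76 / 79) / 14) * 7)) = 553 / 1905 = 0.29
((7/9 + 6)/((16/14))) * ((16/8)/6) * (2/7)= 61/108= 0.56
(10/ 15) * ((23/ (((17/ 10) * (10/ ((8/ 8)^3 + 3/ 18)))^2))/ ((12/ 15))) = 5635/ 62424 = 0.09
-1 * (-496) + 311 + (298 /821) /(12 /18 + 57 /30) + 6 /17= 867805305 /1074689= 807.49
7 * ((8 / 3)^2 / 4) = 112 / 9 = 12.44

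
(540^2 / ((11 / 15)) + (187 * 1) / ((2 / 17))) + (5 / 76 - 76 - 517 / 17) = 5672286585 / 14212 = 399119.52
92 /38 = 46 /19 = 2.42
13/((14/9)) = 117/14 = 8.36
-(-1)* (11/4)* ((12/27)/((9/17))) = 187/81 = 2.31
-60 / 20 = -3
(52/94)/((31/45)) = 0.80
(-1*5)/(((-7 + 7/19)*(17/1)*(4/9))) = 95/952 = 0.10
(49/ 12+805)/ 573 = 1.41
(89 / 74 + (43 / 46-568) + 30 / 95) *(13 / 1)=-7352.11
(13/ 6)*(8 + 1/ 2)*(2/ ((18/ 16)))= 32.74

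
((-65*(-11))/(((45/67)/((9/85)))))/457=9581/38845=0.25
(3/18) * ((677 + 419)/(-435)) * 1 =-548/1305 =-0.42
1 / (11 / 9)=9 / 11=0.82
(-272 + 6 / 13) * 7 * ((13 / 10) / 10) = -2471 / 10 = -247.10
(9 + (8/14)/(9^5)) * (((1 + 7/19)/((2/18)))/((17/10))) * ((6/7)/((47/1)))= 1934447320/1626841503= 1.19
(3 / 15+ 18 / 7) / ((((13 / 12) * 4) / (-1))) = -291 / 455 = -0.64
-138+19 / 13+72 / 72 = -1762 / 13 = -135.54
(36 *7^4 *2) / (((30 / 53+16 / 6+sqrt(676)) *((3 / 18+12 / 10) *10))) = 1472499 / 3403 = 432.71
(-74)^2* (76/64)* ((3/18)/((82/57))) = 494209/656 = 753.37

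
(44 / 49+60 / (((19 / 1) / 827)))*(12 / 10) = 14593296 / 4655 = 3134.97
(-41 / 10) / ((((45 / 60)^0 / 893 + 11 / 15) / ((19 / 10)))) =-2086941 / 196760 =-10.61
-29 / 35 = -0.83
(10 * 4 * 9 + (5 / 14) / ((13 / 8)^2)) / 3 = 426040 / 3549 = 120.05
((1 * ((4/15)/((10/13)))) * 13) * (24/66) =1352/825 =1.64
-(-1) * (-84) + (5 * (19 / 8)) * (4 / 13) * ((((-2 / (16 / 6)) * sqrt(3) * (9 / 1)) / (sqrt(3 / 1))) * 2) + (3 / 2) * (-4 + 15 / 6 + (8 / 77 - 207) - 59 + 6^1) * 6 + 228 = -9040599 / 4004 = -2257.89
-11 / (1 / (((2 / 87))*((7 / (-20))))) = 77 / 870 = 0.09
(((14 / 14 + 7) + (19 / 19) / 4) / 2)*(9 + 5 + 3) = 561 / 8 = 70.12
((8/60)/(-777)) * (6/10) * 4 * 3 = -8/6475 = -0.00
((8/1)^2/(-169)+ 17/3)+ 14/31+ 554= 559.74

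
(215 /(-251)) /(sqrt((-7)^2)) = -0.12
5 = 5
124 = 124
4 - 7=-3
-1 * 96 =-96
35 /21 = 5 /3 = 1.67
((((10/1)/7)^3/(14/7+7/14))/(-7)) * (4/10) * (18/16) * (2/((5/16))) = -1152/2401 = -0.48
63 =63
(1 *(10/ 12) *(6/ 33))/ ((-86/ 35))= -175/ 2838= -0.06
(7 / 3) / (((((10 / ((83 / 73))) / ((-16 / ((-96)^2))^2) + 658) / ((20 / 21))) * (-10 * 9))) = -83 / 9811169307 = -0.00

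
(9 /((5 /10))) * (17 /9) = 34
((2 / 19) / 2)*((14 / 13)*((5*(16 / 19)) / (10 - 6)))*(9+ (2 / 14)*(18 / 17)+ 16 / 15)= 11224 / 18411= 0.61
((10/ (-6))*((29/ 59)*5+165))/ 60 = -2470/ 531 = -4.65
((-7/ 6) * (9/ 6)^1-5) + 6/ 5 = -111/ 20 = -5.55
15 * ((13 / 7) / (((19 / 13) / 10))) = 190.60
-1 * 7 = -7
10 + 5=15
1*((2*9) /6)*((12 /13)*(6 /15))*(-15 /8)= -27 /13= -2.08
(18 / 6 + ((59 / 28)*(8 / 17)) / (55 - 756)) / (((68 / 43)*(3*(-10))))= -10755977 / 170174760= -0.06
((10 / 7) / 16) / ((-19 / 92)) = -115 / 266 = -0.43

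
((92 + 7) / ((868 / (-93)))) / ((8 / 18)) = -23.87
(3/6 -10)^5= -2476099/32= -77378.09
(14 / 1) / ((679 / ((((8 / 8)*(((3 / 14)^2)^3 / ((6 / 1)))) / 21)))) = 81 / 5112554944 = 0.00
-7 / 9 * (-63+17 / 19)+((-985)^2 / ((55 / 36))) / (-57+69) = 99635945 / 1881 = 52969.67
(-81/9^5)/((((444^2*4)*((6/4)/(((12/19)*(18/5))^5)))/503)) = -375487488/10593061034375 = -0.00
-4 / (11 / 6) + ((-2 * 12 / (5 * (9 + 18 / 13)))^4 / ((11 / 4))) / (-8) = -61567867928 / 28191796875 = -2.18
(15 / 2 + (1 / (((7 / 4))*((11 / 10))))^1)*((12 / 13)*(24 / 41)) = 4.33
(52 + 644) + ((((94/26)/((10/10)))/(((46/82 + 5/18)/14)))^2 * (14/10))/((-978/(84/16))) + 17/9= 318478672313653/474972123015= 670.52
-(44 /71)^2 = -1936 /5041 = -0.38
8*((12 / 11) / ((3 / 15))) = 480 / 11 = 43.64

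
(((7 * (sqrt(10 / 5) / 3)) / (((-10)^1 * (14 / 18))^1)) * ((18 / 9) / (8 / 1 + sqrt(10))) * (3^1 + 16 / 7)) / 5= -148 * sqrt(2) / 1575 + 37 * sqrt(5) / 1575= -0.08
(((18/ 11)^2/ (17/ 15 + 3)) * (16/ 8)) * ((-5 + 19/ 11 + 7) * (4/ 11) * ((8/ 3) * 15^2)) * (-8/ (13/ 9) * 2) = -68864256000/ 5900323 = -11671.27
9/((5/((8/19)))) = 72/95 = 0.76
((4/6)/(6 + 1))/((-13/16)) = -32/273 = -0.12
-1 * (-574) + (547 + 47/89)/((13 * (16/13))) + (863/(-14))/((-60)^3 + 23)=654706721695/1076429368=608.22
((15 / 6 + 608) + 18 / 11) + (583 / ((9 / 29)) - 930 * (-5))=1413857 / 198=7140.69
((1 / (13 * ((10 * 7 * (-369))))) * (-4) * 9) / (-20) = -1 / 186550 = -0.00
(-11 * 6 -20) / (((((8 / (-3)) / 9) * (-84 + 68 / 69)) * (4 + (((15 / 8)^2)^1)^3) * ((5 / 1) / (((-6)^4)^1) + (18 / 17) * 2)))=-84061421568 / 2420332656173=-0.03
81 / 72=9 / 8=1.12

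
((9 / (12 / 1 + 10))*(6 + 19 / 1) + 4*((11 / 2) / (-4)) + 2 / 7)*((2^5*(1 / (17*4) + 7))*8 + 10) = 9052.28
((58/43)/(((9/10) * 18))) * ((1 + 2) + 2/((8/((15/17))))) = 10585/39474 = 0.27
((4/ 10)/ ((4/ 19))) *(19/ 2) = 361/ 20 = 18.05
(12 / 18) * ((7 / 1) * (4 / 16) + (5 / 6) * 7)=91 / 18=5.06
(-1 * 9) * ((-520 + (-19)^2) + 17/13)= 18450/13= 1419.23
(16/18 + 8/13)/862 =88/50427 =0.00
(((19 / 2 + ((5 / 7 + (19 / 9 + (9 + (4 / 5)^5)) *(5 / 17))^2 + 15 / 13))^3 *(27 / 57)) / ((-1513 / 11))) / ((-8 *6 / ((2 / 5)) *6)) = 353425727879522326488666780233196351442079749 / 3635963282951070982803132591247558593750000000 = 0.10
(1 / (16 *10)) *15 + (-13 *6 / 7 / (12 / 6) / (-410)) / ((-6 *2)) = 4253 / 45920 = 0.09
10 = 10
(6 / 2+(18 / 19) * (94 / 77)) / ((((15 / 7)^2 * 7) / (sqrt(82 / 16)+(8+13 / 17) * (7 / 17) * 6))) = 2027 * sqrt(82) / 62700+4228322 / 1510025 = 3.09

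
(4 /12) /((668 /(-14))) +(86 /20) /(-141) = -1471 /39245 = -0.04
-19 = -19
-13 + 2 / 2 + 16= 4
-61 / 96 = -0.64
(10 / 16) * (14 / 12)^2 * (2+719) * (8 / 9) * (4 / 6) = 176645 / 486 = 363.47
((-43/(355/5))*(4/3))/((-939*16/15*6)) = 215/1600056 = 0.00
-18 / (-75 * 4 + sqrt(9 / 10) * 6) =9 * sqrt(10) / 24991 + 1500 / 24991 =0.06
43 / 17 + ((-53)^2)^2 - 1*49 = 134137387 / 17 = 7890434.53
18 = 18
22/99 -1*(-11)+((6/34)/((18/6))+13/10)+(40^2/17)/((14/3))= 350743/10710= 32.75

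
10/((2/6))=30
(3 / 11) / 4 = 3 / 44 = 0.07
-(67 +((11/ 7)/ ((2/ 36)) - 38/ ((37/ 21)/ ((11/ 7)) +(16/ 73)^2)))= -90371245/ 1439347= -62.79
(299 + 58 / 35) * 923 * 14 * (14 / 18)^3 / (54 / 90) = 3046608.18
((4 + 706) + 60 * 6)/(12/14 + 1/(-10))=74900/53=1413.21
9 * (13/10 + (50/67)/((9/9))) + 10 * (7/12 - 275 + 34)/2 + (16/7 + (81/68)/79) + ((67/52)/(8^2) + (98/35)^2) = -184492513388597/157214803200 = -1173.51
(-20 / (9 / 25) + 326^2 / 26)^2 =222540514564 / 13689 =16256886.15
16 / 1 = 16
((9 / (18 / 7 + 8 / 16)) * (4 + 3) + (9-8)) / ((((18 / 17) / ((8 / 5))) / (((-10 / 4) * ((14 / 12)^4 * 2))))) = -37755725 / 125388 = -301.11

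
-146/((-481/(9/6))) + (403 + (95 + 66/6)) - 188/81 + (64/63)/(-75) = 507.12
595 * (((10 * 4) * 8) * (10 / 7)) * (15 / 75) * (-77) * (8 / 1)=-33510400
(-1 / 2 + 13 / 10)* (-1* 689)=-2756 / 5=-551.20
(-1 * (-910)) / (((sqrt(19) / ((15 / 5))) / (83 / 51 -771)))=-35706580 * sqrt(19) / 323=-481861.84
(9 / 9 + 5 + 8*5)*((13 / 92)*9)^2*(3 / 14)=41067 / 2576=15.94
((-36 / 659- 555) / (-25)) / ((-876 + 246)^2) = 121927 / 2179642500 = 0.00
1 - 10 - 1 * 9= -18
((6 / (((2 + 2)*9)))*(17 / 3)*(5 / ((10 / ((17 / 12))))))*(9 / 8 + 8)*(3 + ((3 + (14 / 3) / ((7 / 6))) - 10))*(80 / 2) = 0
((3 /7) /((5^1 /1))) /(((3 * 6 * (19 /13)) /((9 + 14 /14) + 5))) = 0.05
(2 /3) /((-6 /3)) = -1 /3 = -0.33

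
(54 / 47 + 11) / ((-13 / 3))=-1713 / 611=-2.80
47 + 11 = 58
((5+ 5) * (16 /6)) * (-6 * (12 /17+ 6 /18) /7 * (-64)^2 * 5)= -173670400 /357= -486471.71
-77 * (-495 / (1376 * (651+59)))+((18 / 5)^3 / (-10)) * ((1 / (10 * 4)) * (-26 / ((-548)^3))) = 30627210406797 / 785034070900000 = 0.04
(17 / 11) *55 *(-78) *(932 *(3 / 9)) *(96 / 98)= -98866560 / 49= -2017684.90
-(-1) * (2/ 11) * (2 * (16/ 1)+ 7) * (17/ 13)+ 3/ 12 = 419/ 44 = 9.52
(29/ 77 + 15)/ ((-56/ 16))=-2368/ 539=-4.39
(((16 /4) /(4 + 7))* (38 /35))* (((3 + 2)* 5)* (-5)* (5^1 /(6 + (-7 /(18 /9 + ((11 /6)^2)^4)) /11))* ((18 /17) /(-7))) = 12409932441000 /1993318762603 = 6.23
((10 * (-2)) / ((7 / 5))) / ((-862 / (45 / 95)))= 450 / 57323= 0.01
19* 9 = 171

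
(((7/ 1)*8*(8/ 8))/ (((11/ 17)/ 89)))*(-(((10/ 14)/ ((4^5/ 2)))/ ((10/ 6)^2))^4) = -9926793/ 20256139509760000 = -0.00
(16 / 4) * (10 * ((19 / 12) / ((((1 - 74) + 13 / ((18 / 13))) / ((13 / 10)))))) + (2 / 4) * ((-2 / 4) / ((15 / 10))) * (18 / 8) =-15291 / 9160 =-1.67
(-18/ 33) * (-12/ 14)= 36/ 77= 0.47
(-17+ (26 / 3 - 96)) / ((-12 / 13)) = 4069 / 36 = 113.03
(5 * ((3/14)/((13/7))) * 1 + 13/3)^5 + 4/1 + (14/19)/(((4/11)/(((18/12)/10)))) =784100651523301/274281564960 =2858.74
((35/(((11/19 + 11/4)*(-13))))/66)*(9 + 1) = -13300/108537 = -0.12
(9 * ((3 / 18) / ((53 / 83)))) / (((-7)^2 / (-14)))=-249 / 371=-0.67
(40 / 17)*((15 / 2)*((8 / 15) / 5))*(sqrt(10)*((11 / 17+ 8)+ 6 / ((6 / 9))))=9600*sqrt(10) / 289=105.04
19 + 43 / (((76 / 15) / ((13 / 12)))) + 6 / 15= 43463 / 1520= 28.59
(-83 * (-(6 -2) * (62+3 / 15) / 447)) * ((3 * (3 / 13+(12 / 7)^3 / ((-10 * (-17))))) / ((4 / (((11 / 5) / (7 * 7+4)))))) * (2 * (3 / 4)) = 0.56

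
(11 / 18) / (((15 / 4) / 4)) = 88 / 135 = 0.65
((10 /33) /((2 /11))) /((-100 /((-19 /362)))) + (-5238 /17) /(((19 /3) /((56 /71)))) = -19112816753 /498104760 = -38.37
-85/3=-28.33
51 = 51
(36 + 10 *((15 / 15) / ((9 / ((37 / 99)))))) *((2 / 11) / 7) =0.95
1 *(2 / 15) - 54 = -808 / 15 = -53.87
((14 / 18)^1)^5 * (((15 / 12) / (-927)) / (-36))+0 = 84035 / 7882332912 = 0.00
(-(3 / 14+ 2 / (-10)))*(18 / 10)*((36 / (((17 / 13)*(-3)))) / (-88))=-351 / 130900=-0.00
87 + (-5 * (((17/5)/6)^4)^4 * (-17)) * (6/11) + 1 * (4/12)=87.34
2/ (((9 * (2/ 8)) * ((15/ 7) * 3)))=56/ 405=0.14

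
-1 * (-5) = 5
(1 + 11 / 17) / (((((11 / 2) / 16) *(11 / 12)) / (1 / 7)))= 1536 / 2057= 0.75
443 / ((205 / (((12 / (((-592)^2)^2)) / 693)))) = 0.00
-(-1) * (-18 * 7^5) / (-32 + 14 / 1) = 16807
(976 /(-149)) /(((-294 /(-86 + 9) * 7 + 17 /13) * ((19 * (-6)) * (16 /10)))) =43615 /34048437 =0.00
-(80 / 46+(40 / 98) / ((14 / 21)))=-2650 / 1127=-2.35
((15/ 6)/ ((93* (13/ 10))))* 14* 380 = 133000/ 1209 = 110.01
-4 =-4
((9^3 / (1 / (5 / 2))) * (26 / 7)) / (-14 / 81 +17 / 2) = 7676370 / 9443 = 812.92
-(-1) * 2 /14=1 /7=0.14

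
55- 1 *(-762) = 817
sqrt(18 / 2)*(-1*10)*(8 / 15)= -16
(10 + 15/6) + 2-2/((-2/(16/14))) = 219/14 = 15.64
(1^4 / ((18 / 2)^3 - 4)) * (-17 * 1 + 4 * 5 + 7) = 2 / 145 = 0.01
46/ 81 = 0.57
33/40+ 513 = 20553/40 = 513.82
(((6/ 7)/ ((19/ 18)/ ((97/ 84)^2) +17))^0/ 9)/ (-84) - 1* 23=-17389/ 756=-23.00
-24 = -24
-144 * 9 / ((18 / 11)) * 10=-7920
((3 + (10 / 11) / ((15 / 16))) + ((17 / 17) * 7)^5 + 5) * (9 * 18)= 29966058 / 11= 2724187.09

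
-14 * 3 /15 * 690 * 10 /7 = -2760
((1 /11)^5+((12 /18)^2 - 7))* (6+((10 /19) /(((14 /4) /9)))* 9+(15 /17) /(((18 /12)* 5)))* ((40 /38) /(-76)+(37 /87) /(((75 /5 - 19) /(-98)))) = -128475072781756000 /102927862076193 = -1248.21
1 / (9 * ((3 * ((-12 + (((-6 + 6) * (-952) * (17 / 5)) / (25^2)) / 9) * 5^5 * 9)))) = -1 / 9112500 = -0.00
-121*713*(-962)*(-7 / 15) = -580962382 / 15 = -38730825.47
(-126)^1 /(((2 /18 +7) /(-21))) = 11907 /32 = 372.09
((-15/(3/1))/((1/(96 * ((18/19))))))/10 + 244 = 3772/19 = 198.53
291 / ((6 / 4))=194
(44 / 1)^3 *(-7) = -596288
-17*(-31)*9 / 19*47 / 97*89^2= 1765757241 / 1843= 958088.57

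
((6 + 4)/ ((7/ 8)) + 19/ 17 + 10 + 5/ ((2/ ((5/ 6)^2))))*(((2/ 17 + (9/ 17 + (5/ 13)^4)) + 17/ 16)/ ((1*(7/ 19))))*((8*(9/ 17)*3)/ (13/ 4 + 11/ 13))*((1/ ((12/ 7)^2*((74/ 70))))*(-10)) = -251483761200875/ 220712869728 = -1139.42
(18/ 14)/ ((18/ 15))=15/ 14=1.07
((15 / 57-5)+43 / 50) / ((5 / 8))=-14732 / 2375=-6.20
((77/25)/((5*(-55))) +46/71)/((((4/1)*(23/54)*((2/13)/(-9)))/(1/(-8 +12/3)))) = 89251227/16330000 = 5.47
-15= -15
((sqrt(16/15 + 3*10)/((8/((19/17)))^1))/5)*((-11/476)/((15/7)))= -209*sqrt(6990)/10404000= -0.00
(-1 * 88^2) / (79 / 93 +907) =-360096 / 42215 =-8.53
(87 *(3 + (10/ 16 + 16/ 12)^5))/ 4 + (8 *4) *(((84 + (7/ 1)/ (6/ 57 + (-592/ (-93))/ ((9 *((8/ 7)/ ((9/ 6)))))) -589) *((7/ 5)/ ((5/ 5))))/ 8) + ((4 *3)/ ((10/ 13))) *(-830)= -4376206852142023/ 290848112640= -15046.36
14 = 14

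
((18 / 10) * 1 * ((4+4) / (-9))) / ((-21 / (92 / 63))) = 736 / 6615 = 0.11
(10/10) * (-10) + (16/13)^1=-8.77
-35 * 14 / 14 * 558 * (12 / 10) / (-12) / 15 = 651 / 5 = 130.20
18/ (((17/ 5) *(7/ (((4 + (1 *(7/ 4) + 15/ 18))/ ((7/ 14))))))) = 1185/ 119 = 9.96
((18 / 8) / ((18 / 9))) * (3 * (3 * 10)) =405 / 4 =101.25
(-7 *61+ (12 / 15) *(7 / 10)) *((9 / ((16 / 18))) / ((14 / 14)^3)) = -863541 / 200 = -4317.70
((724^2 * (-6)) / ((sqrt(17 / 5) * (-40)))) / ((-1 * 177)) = -131044 * sqrt(85) / 5015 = -240.91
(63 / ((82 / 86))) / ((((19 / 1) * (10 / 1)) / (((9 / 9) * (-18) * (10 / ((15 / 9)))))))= -146286 / 3895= -37.56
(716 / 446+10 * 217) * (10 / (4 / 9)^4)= 3971602935 / 7136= 556558.71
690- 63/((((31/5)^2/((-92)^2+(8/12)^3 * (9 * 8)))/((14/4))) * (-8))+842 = 7319177/961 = 7616.21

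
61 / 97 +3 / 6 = 219 / 194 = 1.13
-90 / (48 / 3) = -45 / 8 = -5.62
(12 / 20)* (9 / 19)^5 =177147 / 12380495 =0.01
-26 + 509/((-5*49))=-6879/245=-28.08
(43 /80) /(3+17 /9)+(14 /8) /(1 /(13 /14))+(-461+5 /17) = -27464821 /59840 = -458.97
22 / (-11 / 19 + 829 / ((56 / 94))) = 11704 / 739989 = 0.02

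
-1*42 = -42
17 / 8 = 2.12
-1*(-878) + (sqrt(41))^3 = 41*sqrt(41) + 878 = 1140.53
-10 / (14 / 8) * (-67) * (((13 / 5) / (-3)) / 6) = -3484 / 63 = -55.30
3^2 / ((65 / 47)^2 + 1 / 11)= 72897 / 16228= 4.49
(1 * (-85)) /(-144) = 85 /144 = 0.59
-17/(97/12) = -204/97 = -2.10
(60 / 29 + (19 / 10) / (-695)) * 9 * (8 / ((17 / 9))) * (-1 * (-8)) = 63496224 / 100775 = 630.08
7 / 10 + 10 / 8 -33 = -621 / 20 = -31.05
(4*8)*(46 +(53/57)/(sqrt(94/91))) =1501.28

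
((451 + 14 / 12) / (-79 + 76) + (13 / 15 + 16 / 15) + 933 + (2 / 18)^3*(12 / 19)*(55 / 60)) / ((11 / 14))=760348337 / 761805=998.09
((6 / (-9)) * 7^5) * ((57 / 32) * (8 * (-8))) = 1277332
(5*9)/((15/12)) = 36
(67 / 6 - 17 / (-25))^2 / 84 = 3157729 / 1890000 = 1.67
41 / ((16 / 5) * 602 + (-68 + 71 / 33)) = 6765 / 306991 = 0.02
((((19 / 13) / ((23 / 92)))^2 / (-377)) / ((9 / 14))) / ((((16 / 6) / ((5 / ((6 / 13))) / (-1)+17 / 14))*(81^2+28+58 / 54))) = 218766 / 2834145379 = 0.00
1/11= 0.09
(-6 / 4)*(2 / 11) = -3 / 11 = -0.27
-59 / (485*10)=-59 / 4850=-0.01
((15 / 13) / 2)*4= 30 / 13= 2.31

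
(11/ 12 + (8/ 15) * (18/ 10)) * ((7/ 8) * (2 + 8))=3941/ 240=16.42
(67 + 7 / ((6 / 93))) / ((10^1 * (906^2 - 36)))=13 / 608000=0.00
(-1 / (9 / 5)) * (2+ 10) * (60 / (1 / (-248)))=99200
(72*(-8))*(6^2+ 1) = -21312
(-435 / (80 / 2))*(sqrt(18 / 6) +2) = -87 / 4 - 87*sqrt(3) / 8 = -40.59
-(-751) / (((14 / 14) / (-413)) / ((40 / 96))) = -1550815 / 12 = -129234.58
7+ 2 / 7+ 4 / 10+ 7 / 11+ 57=25149 / 385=65.32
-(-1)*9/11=9/11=0.82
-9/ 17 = -0.53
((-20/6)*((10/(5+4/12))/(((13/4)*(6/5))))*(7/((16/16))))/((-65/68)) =5950/507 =11.74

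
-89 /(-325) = 89 /325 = 0.27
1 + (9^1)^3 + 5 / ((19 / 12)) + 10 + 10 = 14310 / 19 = 753.16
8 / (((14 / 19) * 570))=2 / 105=0.02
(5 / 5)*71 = 71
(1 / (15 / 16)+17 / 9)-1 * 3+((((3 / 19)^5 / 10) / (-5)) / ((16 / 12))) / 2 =-396182401 / 8913956400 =-0.04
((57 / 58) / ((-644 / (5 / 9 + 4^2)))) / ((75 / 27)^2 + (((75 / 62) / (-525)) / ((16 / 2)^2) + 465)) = -37912752 / 709383153653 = -0.00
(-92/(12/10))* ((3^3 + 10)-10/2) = -2453.33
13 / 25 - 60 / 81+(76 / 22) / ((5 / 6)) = 29141 / 7425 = 3.92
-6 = -6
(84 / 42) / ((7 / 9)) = 18 / 7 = 2.57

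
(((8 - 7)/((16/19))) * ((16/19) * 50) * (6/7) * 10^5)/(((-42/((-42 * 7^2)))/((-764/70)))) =-2292000000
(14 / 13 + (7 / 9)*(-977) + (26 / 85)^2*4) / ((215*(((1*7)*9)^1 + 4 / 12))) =-641126357 / 11510508750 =-0.06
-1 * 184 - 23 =-207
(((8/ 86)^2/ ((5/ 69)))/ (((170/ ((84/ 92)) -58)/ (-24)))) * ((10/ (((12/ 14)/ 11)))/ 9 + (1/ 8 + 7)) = -2974636/ 6221885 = -0.48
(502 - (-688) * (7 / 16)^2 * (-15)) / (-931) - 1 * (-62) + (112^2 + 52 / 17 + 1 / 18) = 28740887941 / 2279088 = 12610.70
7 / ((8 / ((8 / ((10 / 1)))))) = 7 / 10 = 0.70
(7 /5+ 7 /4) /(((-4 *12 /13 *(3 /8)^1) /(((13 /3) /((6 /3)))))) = -1183 /240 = -4.93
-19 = -19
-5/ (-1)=5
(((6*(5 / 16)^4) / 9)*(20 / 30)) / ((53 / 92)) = 14375 / 1953792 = 0.01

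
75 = 75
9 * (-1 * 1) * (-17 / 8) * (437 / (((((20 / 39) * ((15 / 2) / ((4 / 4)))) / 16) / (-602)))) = -523254186 / 25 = -20930167.44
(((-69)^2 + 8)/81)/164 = 4769/13284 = 0.36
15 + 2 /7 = 107 /7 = 15.29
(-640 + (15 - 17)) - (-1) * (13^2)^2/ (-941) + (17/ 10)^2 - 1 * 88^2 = -791706751/ 94100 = -8413.46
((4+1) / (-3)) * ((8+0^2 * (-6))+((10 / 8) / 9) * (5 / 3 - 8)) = -3845 / 324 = -11.87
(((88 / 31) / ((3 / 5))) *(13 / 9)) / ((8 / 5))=3575 / 837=4.27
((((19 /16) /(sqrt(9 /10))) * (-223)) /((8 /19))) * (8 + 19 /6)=-5393701 * sqrt(10) /2304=-7402.94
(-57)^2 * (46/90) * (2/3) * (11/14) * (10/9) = 182666/189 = 966.49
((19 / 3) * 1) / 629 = 19 / 1887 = 0.01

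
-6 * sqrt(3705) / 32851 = -0.01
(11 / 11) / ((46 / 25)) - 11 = -481 / 46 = -10.46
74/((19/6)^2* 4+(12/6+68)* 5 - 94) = 666/2665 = 0.25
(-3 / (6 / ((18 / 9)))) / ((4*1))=-1 / 4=-0.25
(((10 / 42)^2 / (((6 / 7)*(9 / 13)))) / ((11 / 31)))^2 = 0.07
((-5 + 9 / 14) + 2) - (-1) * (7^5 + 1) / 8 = 29381 / 14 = 2098.64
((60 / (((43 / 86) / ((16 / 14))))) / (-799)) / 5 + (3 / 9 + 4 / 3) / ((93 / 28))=729452 / 1560447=0.47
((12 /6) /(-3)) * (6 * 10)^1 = -40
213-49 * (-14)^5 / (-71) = -26338253 / 71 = -370961.31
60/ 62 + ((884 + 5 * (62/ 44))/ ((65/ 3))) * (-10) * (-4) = 7296606/ 4433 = 1645.97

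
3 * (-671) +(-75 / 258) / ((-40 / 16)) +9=-2003.88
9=9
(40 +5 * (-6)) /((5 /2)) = 4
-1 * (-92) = 92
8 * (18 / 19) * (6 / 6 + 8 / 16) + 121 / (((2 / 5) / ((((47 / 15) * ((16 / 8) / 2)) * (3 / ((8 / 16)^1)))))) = 108269 / 19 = 5698.37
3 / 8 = 0.38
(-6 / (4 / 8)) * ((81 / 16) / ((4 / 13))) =-3159 / 16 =-197.44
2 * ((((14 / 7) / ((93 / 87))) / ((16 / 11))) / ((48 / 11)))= 3509 / 5952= 0.59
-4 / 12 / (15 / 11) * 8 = -88 / 45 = -1.96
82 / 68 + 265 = 9051 / 34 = 266.21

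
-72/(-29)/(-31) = -72/899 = -0.08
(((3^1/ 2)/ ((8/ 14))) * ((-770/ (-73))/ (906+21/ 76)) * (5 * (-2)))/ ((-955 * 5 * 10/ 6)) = 20482/ 533528895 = 0.00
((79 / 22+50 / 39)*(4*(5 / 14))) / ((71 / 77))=20905 / 2769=7.55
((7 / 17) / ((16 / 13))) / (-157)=-91 / 42704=-0.00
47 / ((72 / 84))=329 / 6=54.83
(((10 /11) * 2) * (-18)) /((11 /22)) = -720 /11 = -65.45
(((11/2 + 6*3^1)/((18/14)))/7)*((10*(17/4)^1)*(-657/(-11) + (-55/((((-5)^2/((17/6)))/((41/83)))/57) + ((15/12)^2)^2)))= -35277122807/2804736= -12577.70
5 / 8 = 0.62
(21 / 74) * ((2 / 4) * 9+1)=231 / 148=1.56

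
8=8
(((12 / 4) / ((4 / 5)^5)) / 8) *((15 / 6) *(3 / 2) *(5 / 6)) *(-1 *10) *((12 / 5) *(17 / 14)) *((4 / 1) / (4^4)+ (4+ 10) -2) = -9191953125 / 7340032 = -1252.30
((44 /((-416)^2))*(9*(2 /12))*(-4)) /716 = -33 /15488512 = -0.00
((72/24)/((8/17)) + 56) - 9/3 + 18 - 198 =-965/8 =-120.62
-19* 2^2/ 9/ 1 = -76/ 9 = -8.44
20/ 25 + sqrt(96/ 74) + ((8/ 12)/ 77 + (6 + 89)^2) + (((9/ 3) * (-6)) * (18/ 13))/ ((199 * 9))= 4 * sqrt(111)/ 37 + 26968939303/ 2987985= 9026.93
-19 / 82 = -0.23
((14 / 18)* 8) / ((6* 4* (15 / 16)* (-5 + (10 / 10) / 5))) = -14 / 243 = -0.06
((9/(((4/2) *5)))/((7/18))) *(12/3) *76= 703.54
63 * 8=504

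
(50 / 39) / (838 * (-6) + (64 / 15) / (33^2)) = -136125 / 533860054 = -0.00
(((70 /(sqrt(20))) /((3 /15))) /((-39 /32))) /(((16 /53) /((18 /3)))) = -7420 * sqrt(5) /13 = -1276.28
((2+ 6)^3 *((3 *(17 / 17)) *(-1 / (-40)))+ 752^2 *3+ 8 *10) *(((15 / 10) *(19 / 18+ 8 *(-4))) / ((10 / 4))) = -2362557832 / 75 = -31500771.09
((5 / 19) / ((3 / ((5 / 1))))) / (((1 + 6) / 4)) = 100 / 399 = 0.25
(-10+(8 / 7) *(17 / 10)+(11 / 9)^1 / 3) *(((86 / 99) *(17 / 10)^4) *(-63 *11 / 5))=25962252287 / 3375000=7692.52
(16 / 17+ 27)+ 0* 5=475 / 17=27.94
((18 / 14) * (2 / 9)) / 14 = 1 / 49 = 0.02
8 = 8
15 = 15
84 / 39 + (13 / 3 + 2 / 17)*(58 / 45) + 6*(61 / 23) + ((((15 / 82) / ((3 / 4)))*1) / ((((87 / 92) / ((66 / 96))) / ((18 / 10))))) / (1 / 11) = 44571910217 / 1631795490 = 27.31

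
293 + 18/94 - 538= -11506/47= -244.81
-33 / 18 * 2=-11 / 3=-3.67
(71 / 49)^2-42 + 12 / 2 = -33.90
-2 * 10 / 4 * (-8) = 40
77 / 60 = 1.28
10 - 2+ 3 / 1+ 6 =17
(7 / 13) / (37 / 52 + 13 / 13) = 28 / 89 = 0.31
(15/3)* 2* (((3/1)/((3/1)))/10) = 1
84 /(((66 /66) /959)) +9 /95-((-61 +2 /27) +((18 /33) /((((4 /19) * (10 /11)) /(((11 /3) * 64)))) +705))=79243.22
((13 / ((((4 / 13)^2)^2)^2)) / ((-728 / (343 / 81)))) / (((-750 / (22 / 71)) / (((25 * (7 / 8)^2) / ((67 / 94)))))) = 1012580411399557 / 96968198062080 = 10.44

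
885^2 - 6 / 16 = 6265797 / 8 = 783224.62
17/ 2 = 8.50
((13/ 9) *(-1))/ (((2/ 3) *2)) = -13/ 12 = -1.08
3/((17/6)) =18/17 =1.06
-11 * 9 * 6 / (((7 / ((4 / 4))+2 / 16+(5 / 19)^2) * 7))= -1715472 / 145439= -11.80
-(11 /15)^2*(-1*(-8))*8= -7744 /225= -34.42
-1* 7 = -7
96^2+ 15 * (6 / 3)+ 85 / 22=203497 / 22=9249.86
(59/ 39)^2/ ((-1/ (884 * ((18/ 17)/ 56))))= -3481/ 91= -38.25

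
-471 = -471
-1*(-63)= 63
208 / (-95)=-208 / 95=-2.19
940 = 940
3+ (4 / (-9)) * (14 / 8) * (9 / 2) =-1 / 2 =-0.50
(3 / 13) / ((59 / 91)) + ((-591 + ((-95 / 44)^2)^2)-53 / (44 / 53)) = -139925692037 / 221137664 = -632.75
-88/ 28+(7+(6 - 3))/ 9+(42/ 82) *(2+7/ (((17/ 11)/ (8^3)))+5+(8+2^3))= 52586029/ 43911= 1197.56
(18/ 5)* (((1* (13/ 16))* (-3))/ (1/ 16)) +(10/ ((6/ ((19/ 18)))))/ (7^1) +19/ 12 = -523777/ 3780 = -138.57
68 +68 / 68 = 69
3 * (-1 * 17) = -51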